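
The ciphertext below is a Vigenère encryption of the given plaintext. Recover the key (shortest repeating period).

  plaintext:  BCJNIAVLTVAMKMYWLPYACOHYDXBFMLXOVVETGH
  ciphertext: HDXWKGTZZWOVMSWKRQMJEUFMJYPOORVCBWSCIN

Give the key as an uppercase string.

GBOJCGYO

  i= 0: H-B =  6 → G
  i= 1: D-C =  1 → B
  i= 2: X-J = 14 → O
  i= 3: W-N =  9 → J
  i= 4: K-I =  2 → C
  i= 5: G-A =  6 → G
  i= 6: T-V = 24 → Y
  i= 7: Z-L = 14 → O
  i= 8: Z-T =  6 → G
  i= 9: W-V =  1 → B
  i=10: O-A = 14 → O
  i=11: V-M =  9 → J
  i=12: M-K =  2 → C
  i=13: S-M =  6 → G
  i=14: W-Y = 24 → Y
  i=15: K-W = 14 → O
  i=16: R-L =  6 → G
  i=17: Q-P =  1 → B
  i=18: M-Y = 14 → O
  i=19: J-A =  9 → J
  i=20: E-C =  2 → C
  i=21: U-O =  6 → G
  i=22: F-H = 24 → Y
  i=23: M-Y = 14 → O
  i=24: J-D =  6 → G
  i=25: Y-X =  1 → B
  i=26: P-B = 14 → O
  i=27: O-F =  9 → J
  i=28: O-M =  2 → C
  i=29: R-L =  6 → G
  i=30: V-X = 24 → Y
  i=31: C-O = 14 → O
  i=32: B-V =  6 → G
  i=33: W-V =  1 → B
  i=34: S-E = 14 → O
  i=35: C-T =  9 → J
  i=36: I-G =  2 → C
  i=37: N-H =  6 → G
  shifts repeat with period 8: GBOJCGYO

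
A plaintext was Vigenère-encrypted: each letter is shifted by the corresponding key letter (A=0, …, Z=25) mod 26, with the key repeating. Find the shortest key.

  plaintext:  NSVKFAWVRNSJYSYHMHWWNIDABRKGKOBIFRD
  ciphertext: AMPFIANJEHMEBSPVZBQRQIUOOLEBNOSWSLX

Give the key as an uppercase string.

  i= 0: A-N = 13 → N
  i= 1: M-S = 20 → U
  i= 2: P-V = 20 → U
  i= 3: F-K = 21 → V
  i= 4: I-F =  3 → D
  i= 5: A-A =  0 → A
  i= 6: N-W = 17 → R
  i= 7: J-V = 14 → O
  i= 8: E-R = 13 → N
  i= 9: H-N = 20 → U
  i=10: M-S = 20 → U
  i=11: E-J = 21 → V
  i=12: B-Y =  3 → D
  i=13: S-S =  0 → A
  i=14: P-Y = 17 → R
  i=15: V-H = 14 → O
  i=16: Z-M = 13 → N
  i=17: B-H = 20 → U
  i=18: Q-W = 20 → U
  i=19: R-W = 21 → V
  i=20: Q-N =  3 → D
  i=21: I-I =  0 → A
  i=22: U-D = 17 → R
  i=23: O-A = 14 → O
  i=24: O-B = 13 → N
  i=25: L-R = 20 → U
  i=26: E-K = 20 → U
  i=27: B-G = 21 → V
  i=28: N-K =  3 → D
  i=29: O-O =  0 → A
  i=30: S-B = 17 → R
  i=31: W-I = 14 → O
  i=32: S-F = 13 → N
  i=33: L-R = 20 → U
  i=34: X-D = 20 → U
  shifts repeat with period 8: NUUVDARO

NUUVDARO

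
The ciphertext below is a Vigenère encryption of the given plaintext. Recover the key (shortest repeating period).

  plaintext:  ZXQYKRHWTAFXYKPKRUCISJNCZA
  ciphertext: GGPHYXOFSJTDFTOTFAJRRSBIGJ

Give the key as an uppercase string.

HJZJOG

  i= 0: G-Z =  7 → H
  i= 1: G-X =  9 → J
  i= 2: P-Q = 25 → Z
  i= 3: H-Y =  9 → J
  i= 4: Y-K = 14 → O
  i= 5: X-R =  6 → G
  i= 6: O-H =  7 → H
  i= 7: F-W =  9 → J
  i= 8: S-T = 25 → Z
  i= 9: J-A =  9 → J
  i=10: T-F = 14 → O
  i=11: D-X =  6 → G
  i=12: F-Y =  7 → H
  i=13: T-K =  9 → J
  i=14: O-P = 25 → Z
  i=15: T-K =  9 → J
  i=16: F-R = 14 → O
  i=17: A-U =  6 → G
  i=18: J-C =  7 → H
  i=19: R-I =  9 → J
  i=20: R-S = 25 → Z
  i=21: S-J =  9 → J
  i=22: B-N = 14 → O
  i=23: I-C =  6 → G
  i=24: G-Z =  7 → H
  i=25: J-A =  9 → J
  shifts repeat with period 6: HJZJOG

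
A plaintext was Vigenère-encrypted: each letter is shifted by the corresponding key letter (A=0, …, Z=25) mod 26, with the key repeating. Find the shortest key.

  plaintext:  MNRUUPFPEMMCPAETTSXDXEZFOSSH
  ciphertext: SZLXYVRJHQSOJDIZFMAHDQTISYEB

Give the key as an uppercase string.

GMUDE

  i= 0: S-M =  6 → G
  i= 1: Z-N = 12 → M
  i= 2: L-R = 20 → U
  i= 3: X-U =  3 → D
  i= 4: Y-U =  4 → E
  i= 5: V-P =  6 → G
  i= 6: R-F = 12 → M
  i= 7: J-P = 20 → U
  i= 8: H-E =  3 → D
  i= 9: Q-M =  4 → E
  i=10: S-M =  6 → G
  i=11: O-C = 12 → M
  i=12: J-P = 20 → U
  i=13: D-A =  3 → D
  i=14: I-E =  4 → E
  i=15: Z-T =  6 → G
  i=16: F-T = 12 → M
  i=17: M-S = 20 → U
  i=18: A-X =  3 → D
  i=19: H-D =  4 → E
  i=20: D-X =  6 → G
  i=21: Q-E = 12 → M
  i=22: T-Z = 20 → U
  i=23: I-F =  3 → D
  i=24: S-O =  4 → E
  i=25: Y-S =  6 → G
  i=26: E-S = 12 → M
  i=27: B-H = 20 → U
  shifts repeat with period 5: GMUDE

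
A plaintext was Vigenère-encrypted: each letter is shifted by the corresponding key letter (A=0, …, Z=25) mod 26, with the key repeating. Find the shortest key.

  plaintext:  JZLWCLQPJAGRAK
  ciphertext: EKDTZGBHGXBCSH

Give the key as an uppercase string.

VLSXX

  i= 0: E-J = 21 → V
  i= 1: K-Z = 11 → L
  i= 2: D-L = 18 → S
  i= 3: T-W = 23 → X
  i= 4: Z-C = 23 → X
  i= 5: G-L = 21 → V
  i= 6: B-Q = 11 → L
  i= 7: H-P = 18 → S
  i= 8: G-J = 23 → X
  i= 9: X-A = 23 → X
  i=10: B-G = 21 → V
  i=11: C-R = 11 → L
  i=12: S-A = 18 → S
  i=13: H-K = 23 → X
  shifts repeat with period 5: VLSXX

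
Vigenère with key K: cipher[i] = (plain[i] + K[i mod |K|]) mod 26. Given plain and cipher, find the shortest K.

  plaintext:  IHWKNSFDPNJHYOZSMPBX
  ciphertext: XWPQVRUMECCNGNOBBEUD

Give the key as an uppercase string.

PPTGIZPJ

  i= 0: X-I = 15 → P
  i= 1: W-H = 15 → P
  i= 2: P-W = 19 → T
  i= 3: Q-K =  6 → G
  i= 4: V-N =  8 → I
  i= 5: R-S = 25 → Z
  i= 6: U-F = 15 → P
  i= 7: M-D =  9 → J
  i= 8: E-P = 15 → P
  i= 9: C-N = 15 → P
  i=10: C-J = 19 → T
  i=11: N-H =  6 → G
  i=12: G-Y =  8 → I
  i=13: N-O = 25 → Z
  i=14: O-Z = 15 → P
  i=15: B-S =  9 → J
  i=16: B-M = 15 → P
  i=17: E-P = 15 → P
  i=18: U-B = 19 → T
  i=19: D-X =  6 → G
  shifts repeat with period 8: PPTGIZPJ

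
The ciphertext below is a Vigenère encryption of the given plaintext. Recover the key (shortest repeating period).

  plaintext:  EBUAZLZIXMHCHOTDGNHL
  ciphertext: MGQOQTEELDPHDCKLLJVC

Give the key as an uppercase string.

IFWOR

  i= 0: M-E =  8 → I
  i= 1: G-B =  5 → F
  i= 2: Q-U = 22 → W
  i= 3: O-A = 14 → O
  i= 4: Q-Z = 17 → R
  i= 5: T-L =  8 → I
  i= 6: E-Z =  5 → F
  i= 7: E-I = 22 → W
  i= 8: L-X = 14 → O
  i= 9: D-M = 17 → R
  i=10: P-H =  8 → I
  i=11: H-C =  5 → F
  i=12: D-H = 22 → W
  i=13: C-O = 14 → O
  i=14: K-T = 17 → R
  i=15: L-D =  8 → I
  i=16: L-G =  5 → F
  i=17: J-N = 22 → W
  i=18: V-H = 14 → O
  i=19: C-L = 17 → R
  shifts repeat with period 5: IFWOR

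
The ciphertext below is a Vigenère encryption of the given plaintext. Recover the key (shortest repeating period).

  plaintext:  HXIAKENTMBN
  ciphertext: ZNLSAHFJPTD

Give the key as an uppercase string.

SQD

  i= 0: Z-H = 18 → S
  i= 1: N-X = 16 → Q
  i= 2: L-I =  3 → D
  i= 3: S-A = 18 → S
  i= 4: A-K = 16 → Q
  i= 5: H-E =  3 → D
  i= 6: F-N = 18 → S
  i= 7: J-T = 16 → Q
  i= 8: P-M =  3 → D
  i= 9: T-B = 18 → S
  i=10: D-N = 16 → Q
  shifts repeat with period 3: SQD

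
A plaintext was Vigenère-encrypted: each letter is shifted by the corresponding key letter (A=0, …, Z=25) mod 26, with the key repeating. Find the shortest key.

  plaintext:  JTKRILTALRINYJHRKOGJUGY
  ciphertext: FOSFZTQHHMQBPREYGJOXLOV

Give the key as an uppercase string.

WVIORIXH

  i= 0: F-J = 22 → W
  i= 1: O-T = 21 → V
  i= 2: S-K =  8 → I
  i= 3: F-R = 14 → O
  i= 4: Z-I = 17 → R
  i= 5: T-L =  8 → I
  i= 6: Q-T = 23 → X
  i= 7: H-A =  7 → H
  i= 8: H-L = 22 → W
  i= 9: M-R = 21 → V
  i=10: Q-I =  8 → I
  i=11: B-N = 14 → O
  i=12: P-Y = 17 → R
  i=13: R-J =  8 → I
  i=14: E-H = 23 → X
  i=15: Y-R =  7 → H
  i=16: G-K = 22 → W
  i=17: J-O = 21 → V
  i=18: O-G =  8 → I
  i=19: X-J = 14 → O
  i=20: L-U = 17 → R
  i=21: O-G =  8 → I
  i=22: V-Y = 23 → X
  shifts repeat with period 8: WVIORIXH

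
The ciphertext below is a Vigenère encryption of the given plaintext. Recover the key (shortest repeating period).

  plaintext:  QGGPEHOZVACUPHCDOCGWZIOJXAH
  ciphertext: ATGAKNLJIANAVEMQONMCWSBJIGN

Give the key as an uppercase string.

KNALGGX

  i= 0: A-Q = 10 → K
  i= 1: T-G = 13 → N
  i= 2: G-G =  0 → A
  i= 3: A-P = 11 → L
  i= 4: K-E =  6 → G
  i= 5: N-H =  6 → G
  i= 6: L-O = 23 → X
  i= 7: J-Z = 10 → K
  i= 8: I-V = 13 → N
  i= 9: A-A =  0 → A
  i=10: N-C = 11 → L
  i=11: A-U =  6 → G
  i=12: V-P =  6 → G
  i=13: E-H = 23 → X
  i=14: M-C = 10 → K
  i=15: Q-D = 13 → N
  i=16: O-O =  0 → A
  i=17: N-C = 11 → L
  i=18: M-G =  6 → G
  i=19: C-W =  6 → G
  i=20: W-Z = 23 → X
  i=21: S-I = 10 → K
  i=22: B-O = 13 → N
  i=23: J-J =  0 → A
  i=24: I-X = 11 → L
  i=25: G-A =  6 → G
  i=26: N-H =  6 → G
  shifts repeat with period 7: KNALGGX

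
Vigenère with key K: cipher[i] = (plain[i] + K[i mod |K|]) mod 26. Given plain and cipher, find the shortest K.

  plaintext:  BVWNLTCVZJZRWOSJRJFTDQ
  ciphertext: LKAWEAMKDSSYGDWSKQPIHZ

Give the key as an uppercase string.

  i= 0: L-B = 10 → K
  i= 1: K-V = 15 → P
  i= 2: A-W =  4 → E
  i= 3: W-N =  9 → J
  i= 4: E-L = 19 → T
  i= 5: A-T =  7 → H
  i= 6: M-C = 10 → K
  i= 7: K-V = 15 → P
  i= 8: D-Z =  4 → E
  i= 9: S-J =  9 → J
  i=10: S-Z = 19 → T
  i=11: Y-R =  7 → H
  i=12: G-W = 10 → K
  i=13: D-O = 15 → P
  i=14: W-S =  4 → E
  i=15: S-J =  9 → J
  i=16: K-R = 19 → T
  i=17: Q-J =  7 → H
  i=18: P-F = 10 → K
  i=19: I-T = 15 → P
  i=20: H-D =  4 → E
  i=21: Z-Q =  9 → J
  shifts repeat with period 6: KPEJTH

KPEJTH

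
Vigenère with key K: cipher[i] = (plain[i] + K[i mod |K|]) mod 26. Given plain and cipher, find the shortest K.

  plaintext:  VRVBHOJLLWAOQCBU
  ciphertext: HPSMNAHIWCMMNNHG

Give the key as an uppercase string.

  i= 0: H-V = 12 → M
  i= 1: P-R = 24 → Y
  i= 2: S-V = 23 → X
  i= 3: M-B = 11 → L
  i= 4: N-H =  6 → G
  i= 5: A-O = 12 → M
  i= 6: H-J = 24 → Y
  i= 7: I-L = 23 → X
  i= 8: W-L = 11 → L
  i= 9: C-W =  6 → G
  i=10: M-A = 12 → M
  i=11: M-O = 24 → Y
  i=12: N-Q = 23 → X
  i=13: N-C = 11 → L
  i=14: H-B =  6 → G
  i=15: G-U = 12 → M
  shifts repeat with period 5: MYXLG

MYXLG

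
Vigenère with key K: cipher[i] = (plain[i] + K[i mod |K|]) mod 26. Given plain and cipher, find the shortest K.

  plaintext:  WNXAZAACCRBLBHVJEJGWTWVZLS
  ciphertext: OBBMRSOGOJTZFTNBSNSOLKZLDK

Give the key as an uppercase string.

SOEMS

  i= 0: O-W = 18 → S
  i= 1: B-N = 14 → O
  i= 2: B-X =  4 → E
  i= 3: M-A = 12 → M
  i= 4: R-Z = 18 → S
  i= 5: S-A = 18 → S
  i= 6: O-A = 14 → O
  i= 7: G-C =  4 → E
  i= 8: O-C = 12 → M
  i= 9: J-R = 18 → S
  i=10: T-B = 18 → S
  i=11: Z-L = 14 → O
  i=12: F-B =  4 → E
  i=13: T-H = 12 → M
  i=14: N-V = 18 → S
  i=15: B-J = 18 → S
  i=16: S-E = 14 → O
  i=17: N-J =  4 → E
  i=18: S-G = 12 → M
  i=19: O-W = 18 → S
  i=20: L-T = 18 → S
  i=21: K-W = 14 → O
  i=22: Z-V =  4 → E
  i=23: L-Z = 12 → M
  i=24: D-L = 18 → S
  i=25: K-S = 18 → S
  shifts repeat with period 5: SOEMS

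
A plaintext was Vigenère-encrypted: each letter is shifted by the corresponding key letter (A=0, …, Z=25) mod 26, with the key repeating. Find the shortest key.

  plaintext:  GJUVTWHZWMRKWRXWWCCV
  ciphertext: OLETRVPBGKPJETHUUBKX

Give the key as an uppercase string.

  i= 0: O-G =  8 → I
  i= 1: L-J =  2 → C
  i= 2: E-U = 10 → K
  i= 3: T-V = 24 → Y
  i= 4: R-T = 24 → Y
  i= 5: V-W = 25 → Z
  i= 6: P-H =  8 → I
  i= 7: B-Z =  2 → C
  i= 8: G-W = 10 → K
  i= 9: K-M = 24 → Y
  i=10: P-R = 24 → Y
  i=11: J-K = 25 → Z
  i=12: E-W =  8 → I
  i=13: T-R =  2 → C
  i=14: H-X = 10 → K
  i=15: U-W = 24 → Y
  i=16: U-W = 24 → Y
  i=17: B-C = 25 → Z
  i=18: K-C =  8 → I
  i=19: X-V =  2 → C
  shifts repeat with period 6: ICKYYZ

ICKYYZ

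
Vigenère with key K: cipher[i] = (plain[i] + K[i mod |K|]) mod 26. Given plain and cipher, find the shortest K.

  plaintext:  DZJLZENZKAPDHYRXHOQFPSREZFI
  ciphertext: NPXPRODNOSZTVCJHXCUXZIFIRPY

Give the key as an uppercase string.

KQOES

  i= 0: N-D = 10 → K
  i= 1: P-Z = 16 → Q
  i= 2: X-J = 14 → O
  i= 3: P-L =  4 → E
  i= 4: R-Z = 18 → S
  i= 5: O-E = 10 → K
  i= 6: D-N = 16 → Q
  i= 7: N-Z = 14 → O
  i= 8: O-K =  4 → E
  i= 9: S-A = 18 → S
  i=10: Z-P = 10 → K
  i=11: T-D = 16 → Q
  i=12: V-H = 14 → O
  i=13: C-Y =  4 → E
  i=14: J-R = 18 → S
  i=15: H-X = 10 → K
  i=16: X-H = 16 → Q
  i=17: C-O = 14 → O
  i=18: U-Q =  4 → E
  i=19: X-F = 18 → S
  i=20: Z-P = 10 → K
  i=21: I-S = 16 → Q
  i=22: F-R = 14 → O
  i=23: I-E =  4 → E
  i=24: R-Z = 18 → S
  i=25: P-F = 10 → K
  i=26: Y-I = 16 → Q
  shifts repeat with period 5: KQOES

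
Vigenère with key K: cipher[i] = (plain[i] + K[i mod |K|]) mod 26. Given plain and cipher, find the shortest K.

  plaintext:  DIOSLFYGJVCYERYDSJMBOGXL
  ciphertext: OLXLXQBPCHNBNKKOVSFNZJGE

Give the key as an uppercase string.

LDJTM

  i= 0: O-D = 11 → L
  i= 1: L-I =  3 → D
  i= 2: X-O =  9 → J
  i= 3: L-S = 19 → T
  i= 4: X-L = 12 → M
  i= 5: Q-F = 11 → L
  i= 6: B-Y =  3 → D
  i= 7: P-G =  9 → J
  i= 8: C-J = 19 → T
  i= 9: H-V = 12 → M
  i=10: N-C = 11 → L
  i=11: B-Y =  3 → D
  i=12: N-E =  9 → J
  i=13: K-R = 19 → T
  i=14: K-Y = 12 → M
  i=15: O-D = 11 → L
  i=16: V-S =  3 → D
  i=17: S-J =  9 → J
  i=18: F-M = 19 → T
  i=19: N-B = 12 → M
  i=20: Z-O = 11 → L
  i=21: J-G =  3 → D
  i=22: G-X =  9 → J
  i=23: E-L = 19 → T
  shifts repeat with period 5: LDJTM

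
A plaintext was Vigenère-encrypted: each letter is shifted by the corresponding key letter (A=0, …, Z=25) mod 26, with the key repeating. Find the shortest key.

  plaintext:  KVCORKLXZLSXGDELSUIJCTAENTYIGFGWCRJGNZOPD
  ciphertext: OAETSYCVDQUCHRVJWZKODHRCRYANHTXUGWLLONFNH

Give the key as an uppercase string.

  i= 0: O-K =  4 → E
  i= 1: A-V =  5 → F
  i= 2: E-C =  2 → C
  i= 3: T-O =  5 → F
  i= 4: S-R =  1 → B
  i= 5: Y-K = 14 → O
  i= 6: C-L = 17 → R
  i= 7: V-X = 24 → Y
  i= 8: D-Z =  4 → E
  i= 9: Q-L =  5 → F
  i=10: U-S =  2 → C
  i=11: C-X =  5 → F
  i=12: H-G =  1 → B
  i=13: R-D = 14 → O
  i=14: V-E = 17 → R
  i=15: J-L = 24 → Y
  i=16: W-S =  4 → E
  i=17: Z-U =  5 → F
  i=18: K-I =  2 → C
  i=19: O-J =  5 → F
  i=20: D-C =  1 → B
  i=21: H-T = 14 → O
  i=22: R-A = 17 → R
  i=23: C-E = 24 → Y
  i=24: R-N =  4 → E
  i=25: Y-T =  5 → F
  i=26: A-Y =  2 → C
  i=27: N-I =  5 → F
  i=28: H-G =  1 → B
  i=29: T-F = 14 → O
  i=30: X-G = 17 → R
  i=31: U-W = 24 → Y
  i=32: G-C =  4 → E
  i=33: W-R =  5 → F
  i=34: L-J =  2 → C
  i=35: L-G =  5 → F
  i=36: O-N =  1 → B
  i=37: N-Z = 14 → O
  i=38: F-O = 17 → R
  i=39: N-P = 24 → Y
  i=40: H-D =  4 → E
  shifts repeat with period 8: EFCFBORY

EFCFBORY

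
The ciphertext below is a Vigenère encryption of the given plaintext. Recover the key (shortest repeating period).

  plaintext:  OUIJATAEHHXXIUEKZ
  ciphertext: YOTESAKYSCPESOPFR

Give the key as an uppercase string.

  i= 0: Y-O = 10 → K
  i= 1: O-U = 20 → U
  i= 2: T-I = 11 → L
  i= 3: E-J = 21 → V
  i= 4: S-A = 18 → S
  i= 5: A-T =  7 → H
  i= 6: K-A = 10 → K
  i= 7: Y-E = 20 → U
  i= 8: S-H = 11 → L
  i= 9: C-H = 21 → V
  i=10: P-X = 18 → S
  i=11: E-X =  7 → H
  i=12: S-I = 10 → K
  i=13: O-U = 20 → U
  i=14: P-E = 11 → L
  i=15: F-K = 21 → V
  i=16: R-Z = 18 → S
  shifts repeat with period 6: KULVSH

KULVSH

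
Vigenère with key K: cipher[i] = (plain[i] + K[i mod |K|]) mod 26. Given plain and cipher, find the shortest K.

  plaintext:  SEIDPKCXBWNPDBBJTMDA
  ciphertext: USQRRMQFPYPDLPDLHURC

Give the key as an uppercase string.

  i= 0: U-S =  2 → C
  i= 1: S-E = 14 → O
  i= 2: Q-I =  8 → I
  i= 3: R-D = 14 → O
  i= 4: R-P =  2 → C
  i= 5: M-K =  2 → C
  i= 6: Q-C = 14 → O
  i= 7: F-X =  8 → I
  i= 8: P-B = 14 → O
  i= 9: Y-W =  2 → C
  i=10: P-N =  2 → C
  i=11: D-P = 14 → O
  i=12: L-D =  8 → I
  i=13: P-B = 14 → O
  i=14: D-B =  2 → C
  i=15: L-J =  2 → C
  i=16: H-T = 14 → O
  i=17: U-M =  8 → I
  i=18: R-D = 14 → O
  i=19: C-A =  2 → C
  shifts repeat with period 5: COIOC

COIOC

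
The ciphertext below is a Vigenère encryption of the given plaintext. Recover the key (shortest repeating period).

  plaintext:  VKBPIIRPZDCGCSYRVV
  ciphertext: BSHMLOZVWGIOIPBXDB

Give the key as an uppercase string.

  i= 0: B-V =  6 → G
  i= 1: S-K =  8 → I
  i= 2: H-B =  6 → G
  i= 3: M-P = 23 → X
  i= 4: L-I =  3 → D
  i= 5: O-I =  6 → G
  i= 6: Z-R =  8 → I
  i= 7: V-P =  6 → G
  i= 8: W-Z = 23 → X
  i= 9: G-D =  3 → D
  i=10: I-C =  6 → G
  i=11: O-G =  8 → I
  i=12: I-C =  6 → G
  i=13: P-S = 23 → X
  i=14: B-Y =  3 → D
  i=15: X-R =  6 → G
  i=16: D-V =  8 → I
  i=17: B-V =  6 → G
  shifts repeat with period 5: GIGXD

GIGXD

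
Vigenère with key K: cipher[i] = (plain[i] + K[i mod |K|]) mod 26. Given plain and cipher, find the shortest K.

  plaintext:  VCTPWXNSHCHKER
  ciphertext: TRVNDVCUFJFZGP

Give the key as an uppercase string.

YPCYH

  i= 0: T-V = 24 → Y
  i= 1: R-C = 15 → P
  i= 2: V-T =  2 → C
  i= 3: N-P = 24 → Y
  i= 4: D-W =  7 → H
  i= 5: V-X = 24 → Y
  i= 6: C-N = 15 → P
  i= 7: U-S =  2 → C
  i= 8: F-H = 24 → Y
  i= 9: J-C =  7 → H
  i=10: F-H = 24 → Y
  i=11: Z-K = 15 → P
  i=12: G-E =  2 → C
  i=13: P-R = 24 → Y
  shifts repeat with period 5: YPCYH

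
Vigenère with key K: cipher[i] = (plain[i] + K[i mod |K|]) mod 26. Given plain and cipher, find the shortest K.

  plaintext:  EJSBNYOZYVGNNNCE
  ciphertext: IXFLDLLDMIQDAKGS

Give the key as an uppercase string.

EONKQNX

  i= 0: I-E =  4 → E
  i= 1: X-J = 14 → O
  i= 2: F-S = 13 → N
  i= 3: L-B = 10 → K
  i= 4: D-N = 16 → Q
  i= 5: L-Y = 13 → N
  i= 6: L-O = 23 → X
  i= 7: D-Z =  4 → E
  i= 8: M-Y = 14 → O
  i= 9: I-V = 13 → N
  i=10: Q-G = 10 → K
  i=11: D-N = 16 → Q
  i=12: A-N = 13 → N
  i=13: K-N = 23 → X
  i=14: G-C =  4 → E
  i=15: S-E = 14 → O
  shifts repeat with period 7: EONKQNX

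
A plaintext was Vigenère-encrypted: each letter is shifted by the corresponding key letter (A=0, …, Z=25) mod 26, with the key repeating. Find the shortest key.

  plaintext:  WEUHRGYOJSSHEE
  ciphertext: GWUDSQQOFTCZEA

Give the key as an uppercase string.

  i= 0: G-W = 10 → K
  i= 1: W-E = 18 → S
  i= 2: U-U =  0 → A
  i= 3: D-H = 22 → W
  i= 4: S-R =  1 → B
  i= 5: Q-G = 10 → K
  i= 6: Q-Y = 18 → S
  i= 7: O-O =  0 → A
  i= 8: F-J = 22 → W
  i= 9: T-S =  1 → B
  i=10: C-S = 10 → K
  i=11: Z-H = 18 → S
  i=12: E-E =  0 → A
  i=13: A-E = 22 → W
  shifts repeat with period 5: KSAWB

KSAWB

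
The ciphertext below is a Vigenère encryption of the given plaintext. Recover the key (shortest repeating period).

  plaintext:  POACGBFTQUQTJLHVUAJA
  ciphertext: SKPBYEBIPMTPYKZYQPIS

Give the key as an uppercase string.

DWPZS

  i= 0: S-P =  3 → D
  i= 1: K-O = 22 → W
  i= 2: P-A = 15 → P
  i= 3: B-C = 25 → Z
  i= 4: Y-G = 18 → S
  i= 5: E-B =  3 → D
  i= 6: B-F = 22 → W
  i= 7: I-T = 15 → P
  i= 8: P-Q = 25 → Z
  i= 9: M-U = 18 → S
  i=10: T-Q =  3 → D
  i=11: P-T = 22 → W
  i=12: Y-J = 15 → P
  i=13: K-L = 25 → Z
  i=14: Z-H = 18 → S
  i=15: Y-V =  3 → D
  i=16: Q-U = 22 → W
  i=17: P-A = 15 → P
  i=18: I-J = 25 → Z
  i=19: S-A = 18 → S
  shifts repeat with period 5: DWPZS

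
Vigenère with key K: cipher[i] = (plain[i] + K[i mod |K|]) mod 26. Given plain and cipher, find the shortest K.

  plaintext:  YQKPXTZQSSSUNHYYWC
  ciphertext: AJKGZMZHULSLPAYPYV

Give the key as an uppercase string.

  i= 0: A-Y =  2 → C
  i= 1: J-Q = 19 → T
  i= 2: K-K =  0 → A
  i= 3: G-P = 17 → R
  i= 4: Z-X =  2 → C
  i= 5: M-T = 19 → T
  i= 6: Z-Z =  0 → A
  i= 7: H-Q = 17 → R
  i= 8: U-S =  2 → C
  i= 9: L-S = 19 → T
  i=10: S-S =  0 → A
  i=11: L-U = 17 → R
  i=12: P-N =  2 → C
  i=13: A-H = 19 → T
  i=14: Y-Y =  0 → A
  i=15: P-Y = 17 → R
  i=16: Y-W =  2 → C
  i=17: V-C = 19 → T
  shifts repeat with period 4: CTAR

CTAR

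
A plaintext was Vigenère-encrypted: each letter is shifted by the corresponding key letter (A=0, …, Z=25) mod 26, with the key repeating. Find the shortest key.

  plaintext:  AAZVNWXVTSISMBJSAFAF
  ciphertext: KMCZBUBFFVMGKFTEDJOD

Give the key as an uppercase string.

  i= 0: K-A = 10 → K
  i= 1: M-A = 12 → M
  i= 2: C-Z =  3 → D
  i= 3: Z-V =  4 → E
  i= 4: B-N = 14 → O
  i= 5: U-W = 24 → Y
  i= 6: B-X =  4 → E
  i= 7: F-V = 10 → K
  i= 8: F-T = 12 → M
  i= 9: V-S =  3 → D
  i=10: M-I =  4 → E
  i=11: G-S = 14 → O
  i=12: K-M = 24 → Y
  i=13: F-B =  4 → E
  i=14: T-J = 10 → K
  i=15: E-S = 12 → M
  i=16: D-A =  3 → D
  i=17: J-F =  4 → E
  i=18: O-A = 14 → O
  i=19: D-F = 24 → Y
  shifts repeat with period 7: KMDEOYE

KMDEOYE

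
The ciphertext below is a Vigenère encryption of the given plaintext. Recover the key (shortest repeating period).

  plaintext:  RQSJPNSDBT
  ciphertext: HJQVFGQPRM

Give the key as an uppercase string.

QTYM

  i= 0: H-R = 16 → Q
  i= 1: J-Q = 19 → T
  i= 2: Q-S = 24 → Y
  i= 3: V-J = 12 → M
  i= 4: F-P = 16 → Q
  i= 5: G-N = 19 → T
  i= 6: Q-S = 24 → Y
  i= 7: P-D = 12 → M
  i= 8: R-B = 16 → Q
  i= 9: M-T = 19 → T
  shifts repeat with period 4: QTYM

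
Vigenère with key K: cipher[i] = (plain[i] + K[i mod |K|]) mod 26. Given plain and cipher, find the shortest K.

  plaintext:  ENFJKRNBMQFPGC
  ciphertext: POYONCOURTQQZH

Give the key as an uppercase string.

LBTFD

  i= 0: P-E = 11 → L
  i= 1: O-N =  1 → B
  i= 2: Y-F = 19 → T
  i= 3: O-J =  5 → F
  i= 4: N-K =  3 → D
  i= 5: C-R = 11 → L
  i= 6: O-N =  1 → B
  i= 7: U-B = 19 → T
  i= 8: R-M =  5 → F
  i= 9: T-Q =  3 → D
  i=10: Q-F = 11 → L
  i=11: Q-P =  1 → B
  i=12: Z-G = 19 → T
  i=13: H-C =  5 → F
  shifts repeat with period 5: LBTFD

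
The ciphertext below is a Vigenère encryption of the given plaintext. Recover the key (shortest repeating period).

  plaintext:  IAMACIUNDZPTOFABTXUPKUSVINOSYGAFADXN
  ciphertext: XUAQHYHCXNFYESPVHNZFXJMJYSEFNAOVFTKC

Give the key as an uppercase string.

PUOQFQN

  i= 0: X-I = 15 → P
  i= 1: U-A = 20 → U
  i= 2: A-M = 14 → O
  i= 3: Q-A = 16 → Q
  i= 4: H-C =  5 → F
  i= 5: Y-I = 16 → Q
  i= 6: H-U = 13 → N
  i= 7: C-N = 15 → P
  i= 8: X-D = 20 → U
  i= 9: N-Z = 14 → O
  i=10: F-P = 16 → Q
  i=11: Y-T =  5 → F
  i=12: E-O = 16 → Q
  i=13: S-F = 13 → N
  i=14: P-A = 15 → P
  i=15: V-B = 20 → U
  i=16: H-T = 14 → O
  i=17: N-X = 16 → Q
  i=18: Z-U =  5 → F
  i=19: F-P = 16 → Q
  i=20: X-K = 13 → N
  i=21: J-U = 15 → P
  i=22: M-S = 20 → U
  i=23: J-V = 14 → O
  i=24: Y-I = 16 → Q
  i=25: S-N =  5 → F
  i=26: E-O = 16 → Q
  i=27: F-S = 13 → N
  i=28: N-Y = 15 → P
  i=29: A-G = 20 → U
  i=30: O-A = 14 → O
  i=31: V-F = 16 → Q
  i=32: F-A =  5 → F
  i=33: T-D = 16 → Q
  i=34: K-X = 13 → N
  i=35: C-N = 15 → P
  shifts repeat with period 7: PUOQFQN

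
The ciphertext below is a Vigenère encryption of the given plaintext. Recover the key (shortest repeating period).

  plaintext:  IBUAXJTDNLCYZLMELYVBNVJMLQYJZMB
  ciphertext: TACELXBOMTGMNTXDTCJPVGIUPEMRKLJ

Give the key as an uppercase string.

LZIEOOI

  i= 0: T-I = 11 → L
  i= 1: A-B = 25 → Z
  i= 2: C-U =  8 → I
  i= 3: E-A =  4 → E
  i= 4: L-X = 14 → O
  i= 5: X-J = 14 → O
  i= 6: B-T =  8 → I
  i= 7: O-D = 11 → L
  i= 8: M-N = 25 → Z
  i= 9: T-L =  8 → I
  i=10: G-C =  4 → E
  i=11: M-Y = 14 → O
  i=12: N-Z = 14 → O
  i=13: T-L =  8 → I
  i=14: X-M = 11 → L
  i=15: D-E = 25 → Z
  i=16: T-L =  8 → I
  i=17: C-Y =  4 → E
  i=18: J-V = 14 → O
  i=19: P-B = 14 → O
  i=20: V-N =  8 → I
  i=21: G-V = 11 → L
  i=22: I-J = 25 → Z
  i=23: U-M =  8 → I
  i=24: P-L =  4 → E
  i=25: E-Q = 14 → O
  i=26: M-Y = 14 → O
  i=27: R-J =  8 → I
  i=28: K-Z = 11 → L
  i=29: L-M = 25 → Z
  i=30: J-B =  8 → I
  shifts repeat with period 7: LZIEOOI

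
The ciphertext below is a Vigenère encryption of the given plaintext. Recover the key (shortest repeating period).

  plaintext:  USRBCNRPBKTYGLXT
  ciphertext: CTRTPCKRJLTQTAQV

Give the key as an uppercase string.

IBASNPTC

  i= 0: C-U =  8 → I
  i= 1: T-S =  1 → B
  i= 2: R-R =  0 → A
  i= 3: T-B = 18 → S
  i= 4: P-C = 13 → N
  i= 5: C-N = 15 → P
  i= 6: K-R = 19 → T
  i= 7: R-P =  2 → C
  i= 8: J-B =  8 → I
  i= 9: L-K =  1 → B
  i=10: T-T =  0 → A
  i=11: Q-Y = 18 → S
  i=12: T-G = 13 → N
  i=13: A-L = 15 → P
  i=14: Q-X = 19 → T
  i=15: V-T =  2 → C
  shifts repeat with period 8: IBASNPTC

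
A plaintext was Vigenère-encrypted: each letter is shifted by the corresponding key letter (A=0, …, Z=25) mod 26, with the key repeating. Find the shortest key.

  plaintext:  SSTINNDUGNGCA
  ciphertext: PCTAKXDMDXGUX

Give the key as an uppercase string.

  i= 0: P-S = 23 → X
  i= 1: C-S = 10 → K
  i= 2: T-T =  0 → A
  i= 3: A-I = 18 → S
  i= 4: K-N = 23 → X
  i= 5: X-N = 10 → K
  i= 6: D-D =  0 → A
  i= 7: M-U = 18 → S
  i= 8: D-G = 23 → X
  i= 9: X-N = 10 → K
  i=10: G-G =  0 → A
  i=11: U-C = 18 → S
  i=12: X-A = 23 → X
  shifts repeat with period 4: XKAS

XKAS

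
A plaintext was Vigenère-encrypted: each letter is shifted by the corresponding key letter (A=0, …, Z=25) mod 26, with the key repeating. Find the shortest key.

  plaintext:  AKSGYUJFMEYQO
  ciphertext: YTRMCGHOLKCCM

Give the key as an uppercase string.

YJZGEM

  i= 0: Y-A = 24 → Y
  i= 1: T-K =  9 → J
  i= 2: R-S = 25 → Z
  i= 3: M-G =  6 → G
  i= 4: C-Y =  4 → E
  i= 5: G-U = 12 → M
  i= 6: H-J = 24 → Y
  i= 7: O-F =  9 → J
  i= 8: L-M = 25 → Z
  i= 9: K-E =  6 → G
  i=10: C-Y =  4 → E
  i=11: C-Q = 12 → M
  i=12: M-O = 24 → Y
  shifts repeat with period 6: YJZGEM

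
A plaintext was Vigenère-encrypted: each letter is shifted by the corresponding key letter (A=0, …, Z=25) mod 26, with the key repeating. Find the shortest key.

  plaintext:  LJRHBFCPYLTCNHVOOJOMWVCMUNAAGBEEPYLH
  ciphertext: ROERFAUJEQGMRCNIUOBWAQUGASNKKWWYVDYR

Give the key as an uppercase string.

GFNKEVSU

  i= 0: R-L =  6 → G
  i= 1: O-J =  5 → F
  i= 2: E-R = 13 → N
  i= 3: R-H = 10 → K
  i= 4: F-B =  4 → E
  i= 5: A-F = 21 → V
  i= 6: U-C = 18 → S
  i= 7: J-P = 20 → U
  i= 8: E-Y =  6 → G
  i= 9: Q-L =  5 → F
  i=10: G-T = 13 → N
  i=11: M-C = 10 → K
  i=12: R-N =  4 → E
  i=13: C-H = 21 → V
  i=14: N-V = 18 → S
  i=15: I-O = 20 → U
  i=16: U-O =  6 → G
  i=17: O-J =  5 → F
  i=18: B-O = 13 → N
  i=19: W-M = 10 → K
  i=20: A-W =  4 → E
  i=21: Q-V = 21 → V
  i=22: U-C = 18 → S
  i=23: G-M = 20 → U
  i=24: A-U =  6 → G
  i=25: S-N =  5 → F
  i=26: N-A = 13 → N
  i=27: K-A = 10 → K
  i=28: K-G =  4 → E
  i=29: W-B = 21 → V
  i=30: W-E = 18 → S
  i=31: Y-E = 20 → U
  i=32: V-P =  6 → G
  i=33: D-Y =  5 → F
  i=34: Y-L = 13 → N
  i=35: R-H = 10 → K
  shifts repeat with period 8: GFNKEVSU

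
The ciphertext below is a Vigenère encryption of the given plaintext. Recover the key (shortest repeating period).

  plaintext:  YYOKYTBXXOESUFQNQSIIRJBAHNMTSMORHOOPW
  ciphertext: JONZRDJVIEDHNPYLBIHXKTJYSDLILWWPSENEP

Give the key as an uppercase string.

  i= 0: J-Y = 11 → L
  i= 1: O-Y = 16 → Q
  i= 2: N-O = 25 → Z
  i= 3: Z-K = 15 → P
  i= 4: R-Y = 19 → T
  i= 5: D-T = 10 → K
  i= 6: J-B =  8 → I
  i= 7: V-X = 24 → Y
  i= 8: I-X = 11 → L
  i= 9: E-O = 16 → Q
  i=10: D-E = 25 → Z
  i=11: H-S = 15 → P
  i=12: N-U = 19 → T
  i=13: P-F = 10 → K
  i=14: Y-Q =  8 → I
  i=15: L-N = 24 → Y
  i=16: B-Q = 11 → L
  i=17: I-S = 16 → Q
  i=18: H-I = 25 → Z
  i=19: X-I = 15 → P
  i=20: K-R = 19 → T
  i=21: T-J = 10 → K
  i=22: J-B =  8 → I
  i=23: Y-A = 24 → Y
  i=24: S-H = 11 → L
  i=25: D-N = 16 → Q
  i=26: L-M = 25 → Z
  i=27: I-T = 15 → P
  i=28: L-S = 19 → T
  i=29: W-M = 10 → K
  i=30: W-O =  8 → I
  i=31: P-R = 24 → Y
  i=32: S-H = 11 → L
  i=33: E-O = 16 → Q
  i=34: N-O = 25 → Z
  i=35: E-P = 15 → P
  i=36: P-W = 19 → T
  shifts repeat with period 8: LQZPTKIY

LQZPTKIY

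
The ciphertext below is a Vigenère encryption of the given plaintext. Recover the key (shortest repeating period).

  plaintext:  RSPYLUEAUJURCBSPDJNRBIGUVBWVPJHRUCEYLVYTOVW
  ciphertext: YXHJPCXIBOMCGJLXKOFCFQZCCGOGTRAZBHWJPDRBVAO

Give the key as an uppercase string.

HFSLEITI

  i= 0: Y-R =  7 → H
  i= 1: X-S =  5 → F
  i= 2: H-P = 18 → S
  i= 3: J-Y = 11 → L
  i= 4: P-L =  4 → E
  i= 5: C-U =  8 → I
  i= 6: X-E = 19 → T
  i= 7: I-A =  8 → I
  i= 8: B-U =  7 → H
  i= 9: O-J =  5 → F
  i=10: M-U = 18 → S
  i=11: C-R = 11 → L
  i=12: G-C =  4 → E
  i=13: J-B =  8 → I
  i=14: L-S = 19 → T
  i=15: X-P =  8 → I
  i=16: K-D =  7 → H
  i=17: O-J =  5 → F
  i=18: F-N = 18 → S
  i=19: C-R = 11 → L
  i=20: F-B =  4 → E
  i=21: Q-I =  8 → I
  i=22: Z-G = 19 → T
  i=23: C-U =  8 → I
  i=24: C-V =  7 → H
  i=25: G-B =  5 → F
  i=26: O-W = 18 → S
  i=27: G-V = 11 → L
  i=28: T-P =  4 → E
  i=29: R-J =  8 → I
  i=30: A-H = 19 → T
  i=31: Z-R =  8 → I
  i=32: B-U =  7 → H
  i=33: H-C =  5 → F
  i=34: W-E = 18 → S
  i=35: J-Y = 11 → L
  i=36: P-L =  4 → E
  i=37: D-V =  8 → I
  i=38: R-Y = 19 → T
  i=39: B-T =  8 → I
  i=40: V-O =  7 → H
  i=41: A-V =  5 → F
  i=42: O-W = 18 → S
  shifts repeat with period 8: HFSLEITI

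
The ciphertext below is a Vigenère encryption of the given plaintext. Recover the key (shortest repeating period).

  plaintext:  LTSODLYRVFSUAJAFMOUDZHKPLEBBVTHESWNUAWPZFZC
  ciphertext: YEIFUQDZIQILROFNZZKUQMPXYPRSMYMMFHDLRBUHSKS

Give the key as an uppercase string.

  i= 0: Y-L = 13 → N
  i= 1: E-T = 11 → L
  i= 2: I-S = 16 → Q
  i= 3: F-O = 17 → R
  i= 4: U-D = 17 → R
  i= 5: Q-L =  5 → F
  i= 6: D-Y =  5 → F
  i= 7: Z-R =  8 → I
  i= 8: I-V = 13 → N
  i= 9: Q-F = 11 → L
  i=10: I-S = 16 → Q
  i=11: L-U = 17 → R
  i=12: R-A = 17 → R
  i=13: O-J =  5 → F
  i=14: F-A =  5 → F
  i=15: N-F =  8 → I
  i=16: Z-M = 13 → N
  i=17: Z-O = 11 → L
  i=18: K-U = 16 → Q
  i=19: U-D = 17 → R
  i=20: Q-Z = 17 → R
  i=21: M-H =  5 → F
  i=22: P-K =  5 → F
  i=23: X-P =  8 → I
  i=24: Y-L = 13 → N
  i=25: P-E = 11 → L
  i=26: R-B = 16 → Q
  i=27: S-B = 17 → R
  i=28: M-V = 17 → R
  i=29: Y-T =  5 → F
  i=30: M-H =  5 → F
  i=31: M-E =  8 → I
  i=32: F-S = 13 → N
  i=33: H-W = 11 → L
  i=34: D-N = 16 → Q
  i=35: L-U = 17 → R
  i=36: R-A = 17 → R
  i=37: B-W =  5 → F
  i=38: U-P =  5 → F
  i=39: H-Z =  8 → I
  i=40: S-F = 13 → N
  i=41: K-Z = 11 → L
  i=42: S-C = 16 → Q
  shifts repeat with period 8: NLQRRFFI

NLQRRFFI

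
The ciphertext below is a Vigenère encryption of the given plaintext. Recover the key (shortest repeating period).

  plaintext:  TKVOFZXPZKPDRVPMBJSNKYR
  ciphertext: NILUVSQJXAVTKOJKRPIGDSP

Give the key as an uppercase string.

  i= 0: N-T = 20 → U
  i= 1: I-K = 24 → Y
  i= 2: L-V = 16 → Q
  i= 3: U-O =  6 → G
  i= 4: V-F = 16 → Q
  i= 5: S-Z = 19 → T
  i= 6: Q-X = 19 → T
  i= 7: J-P = 20 → U
  i= 8: X-Z = 24 → Y
  i= 9: A-K = 16 → Q
  i=10: V-P =  6 → G
  i=11: T-D = 16 → Q
  i=12: K-R = 19 → T
  i=13: O-V = 19 → T
  i=14: J-P = 20 → U
  i=15: K-M = 24 → Y
  i=16: R-B = 16 → Q
  i=17: P-J =  6 → G
  i=18: I-S = 16 → Q
  i=19: G-N = 19 → T
  i=20: D-K = 19 → T
  i=21: S-Y = 20 → U
  i=22: P-R = 24 → Y
  shifts repeat with period 7: UYQGQTT

UYQGQTT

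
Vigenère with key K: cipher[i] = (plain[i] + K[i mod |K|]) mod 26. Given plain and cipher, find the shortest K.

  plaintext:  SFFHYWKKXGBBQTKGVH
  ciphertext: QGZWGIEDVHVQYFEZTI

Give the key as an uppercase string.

  i= 0: Q-S = 24 → Y
  i= 1: G-F =  1 → B
  i= 2: Z-F = 20 → U
  i= 3: W-H = 15 → P
  i= 4: G-Y =  8 → I
  i= 5: I-W = 12 → M
  i= 6: E-K = 20 → U
  i= 7: D-K = 19 → T
  i= 8: V-X = 24 → Y
  i= 9: H-G =  1 → B
  i=10: V-B = 20 → U
  i=11: Q-B = 15 → P
  i=12: Y-Q =  8 → I
  i=13: F-T = 12 → M
  i=14: E-K = 20 → U
  i=15: Z-G = 19 → T
  i=16: T-V = 24 → Y
  i=17: I-H =  1 → B
  shifts repeat with period 8: YBUPIMUT

YBUPIMUT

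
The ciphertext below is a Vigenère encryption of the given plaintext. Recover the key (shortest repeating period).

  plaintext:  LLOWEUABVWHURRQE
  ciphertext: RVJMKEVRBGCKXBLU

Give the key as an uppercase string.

  i= 0: R-L =  6 → G
  i= 1: V-L = 10 → K
  i= 2: J-O = 21 → V
  i= 3: M-W = 16 → Q
  i= 4: K-E =  6 → G
  i= 5: E-U = 10 → K
  i= 6: V-A = 21 → V
  i= 7: R-B = 16 → Q
  i= 8: B-V =  6 → G
  i= 9: G-W = 10 → K
  i=10: C-H = 21 → V
  i=11: K-U = 16 → Q
  i=12: X-R =  6 → G
  i=13: B-R = 10 → K
  i=14: L-Q = 21 → V
  i=15: U-E = 16 → Q
  shifts repeat with period 4: GKVQ

GKVQ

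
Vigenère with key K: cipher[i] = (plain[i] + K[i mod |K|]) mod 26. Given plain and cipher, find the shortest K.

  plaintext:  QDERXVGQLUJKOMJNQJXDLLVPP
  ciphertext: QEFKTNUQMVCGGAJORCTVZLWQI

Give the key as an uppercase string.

ABBTWSO

  i= 0: Q-Q =  0 → A
  i= 1: E-D =  1 → B
  i= 2: F-E =  1 → B
  i= 3: K-R = 19 → T
  i= 4: T-X = 22 → W
  i= 5: N-V = 18 → S
  i= 6: U-G = 14 → O
  i= 7: Q-Q =  0 → A
  i= 8: M-L =  1 → B
  i= 9: V-U =  1 → B
  i=10: C-J = 19 → T
  i=11: G-K = 22 → W
  i=12: G-O = 18 → S
  i=13: A-M = 14 → O
  i=14: J-J =  0 → A
  i=15: O-N =  1 → B
  i=16: R-Q =  1 → B
  i=17: C-J = 19 → T
  i=18: T-X = 22 → W
  i=19: V-D = 18 → S
  i=20: Z-L = 14 → O
  i=21: L-L =  0 → A
  i=22: W-V =  1 → B
  i=23: Q-P =  1 → B
  i=24: I-P = 19 → T
  shifts repeat with period 7: ABBTWSO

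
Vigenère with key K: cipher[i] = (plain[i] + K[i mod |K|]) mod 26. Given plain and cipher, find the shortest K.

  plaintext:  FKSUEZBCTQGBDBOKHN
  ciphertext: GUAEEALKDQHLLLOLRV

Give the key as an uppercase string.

BKIKA

  i= 0: G-F =  1 → B
  i= 1: U-K = 10 → K
  i= 2: A-S =  8 → I
  i= 3: E-U = 10 → K
  i= 4: E-E =  0 → A
  i= 5: A-Z =  1 → B
  i= 6: L-B = 10 → K
  i= 7: K-C =  8 → I
  i= 8: D-T = 10 → K
  i= 9: Q-Q =  0 → A
  i=10: H-G =  1 → B
  i=11: L-B = 10 → K
  i=12: L-D =  8 → I
  i=13: L-B = 10 → K
  i=14: O-O =  0 → A
  i=15: L-K =  1 → B
  i=16: R-H = 10 → K
  i=17: V-N =  8 → I
  shifts repeat with period 5: BKIKA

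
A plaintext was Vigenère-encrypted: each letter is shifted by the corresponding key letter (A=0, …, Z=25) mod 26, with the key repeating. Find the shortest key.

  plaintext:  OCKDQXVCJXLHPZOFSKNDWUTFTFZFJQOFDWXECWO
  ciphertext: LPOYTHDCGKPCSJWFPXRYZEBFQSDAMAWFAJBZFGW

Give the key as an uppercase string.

XNEVDKIA

  i= 0: L-O = 23 → X
  i= 1: P-C = 13 → N
  i= 2: O-K =  4 → E
  i= 3: Y-D = 21 → V
  i= 4: T-Q =  3 → D
  i= 5: H-X = 10 → K
  i= 6: D-V =  8 → I
  i= 7: C-C =  0 → A
  i= 8: G-J = 23 → X
  i= 9: K-X = 13 → N
  i=10: P-L =  4 → E
  i=11: C-H = 21 → V
  i=12: S-P =  3 → D
  i=13: J-Z = 10 → K
  i=14: W-O =  8 → I
  i=15: F-F =  0 → A
  i=16: P-S = 23 → X
  i=17: X-K = 13 → N
  i=18: R-N =  4 → E
  i=19: Y-D = 21 → V
  i=20: Z-W =  3 → D
  i=21: E-U = 10 → K
  i=22: B-T =  8 → I
  i=23: F-F =  0 → A
  i=24: Q-T = 23 → X
  i=25: S-F = 13 → N
  i=26: D-Z =  4 → E
  i=27: A-F = 21 → V
  i=28: M-J =  3 → D
  i=29: A-Q = 10 → K
  i=30: W-O =  8 → I
  i=31: F-F =  0 → A
  i=32: A-D = 23 → X
  i=33: J-W = 13 → N
  i=34: B-X =  4 → E
  i=35: Z-E = 21 → V
  i=36: F-C =  3 → D
  i=37: G-W = 10 → K
  i=38: W-O =  8 → I
  shifts repeat with period 8: XNEVDKIA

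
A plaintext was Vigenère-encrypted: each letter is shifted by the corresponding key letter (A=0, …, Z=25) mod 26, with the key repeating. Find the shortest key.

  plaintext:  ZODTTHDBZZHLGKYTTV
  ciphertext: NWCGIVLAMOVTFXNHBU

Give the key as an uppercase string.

OIZNP

  i= 0: N-Z = 14 → O
  i= 1: W-O =  8 → I
  i= 2: C-D = 25 → Z
  i= 3: G-T = 13 → N
  i= 4: I-T = 15 → P
  i= 5: V-H = 14 → O
  i= 6: L-D =  8 → I
  i= 7: A-B = 25 → Z
  i= 8: M-Z = 13 → N
  i= 9: O-Z = 15 → P
  i=10: V-H = 14 → O
  i=11: T-L =  8 → I
  i=12: F-G = 25 → Z
  i=13: X-K = 13 → N
  i=14: N-Y = 15 → P
  i=15: H-T = 14 → O
  i=16: B-T =  8 → I
  i=17: U-V = 25 → Z
  shifts repeat with period 5: OIZNP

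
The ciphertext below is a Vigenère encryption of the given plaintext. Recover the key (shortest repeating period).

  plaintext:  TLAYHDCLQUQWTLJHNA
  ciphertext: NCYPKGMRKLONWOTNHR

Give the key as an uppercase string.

  i= 0: N-T = 20 → U
  i= 1: C-L = 17 → R
  i= 2: Y-A = 24 → Y
  i= 3: P-Y = 17 → R
  i= 4: K-H =  3 → D
  i= 5: G-D =  3 → D
  i= 6: M-C = 10 → K
  i= 7: R-L =  6 → G
  i= 8: K-Q = 20 → U
  i= 9: L-U = 17 → R
  i=10: O-Q = 24 → Y
  i=11: N-W = 17 → R
  i=12: W-T =  3 → D
  i=13: O-L =  3 → D
  i=14: T-J = 10 → K
  i=15: N-H =  6 → G
  i=16: H-N = 20 → U
  i=17: R-A = 17 → R
  shifts repeat with period 8: URYRDDKG

URYRDDKG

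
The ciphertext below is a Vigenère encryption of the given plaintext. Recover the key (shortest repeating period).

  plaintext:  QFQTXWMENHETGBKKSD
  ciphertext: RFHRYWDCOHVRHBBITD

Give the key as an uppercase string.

  i= 0: R-Q =  1 → B
  i= 1: F-F =  0 → A
  i= 2: H-Q = 17 → R
  i= 3: R-T = 24 → Y
  i= 4: Y-X =  1 → B
  i= 5: W-W =  0 → A
  i= 6: D-M = 17 → R
  i= 7: C-E = 24 → Y
  i= 8: O-N =  1 → B
  i= 9: H-H =  0 → A
  i=10: V-E = 17 → R
  i=11: R-T = 24 → Y
  i=12: H-G =  1 → B
  i=13: B-B =  0 → A
  i=14: B-K = 17 → R
  i=15: I-K = 24 → Y
  i=16: T-S =  1 → B
  i=17: D-D =  0 → A
  shifts repeat with period 4: BARY

BARY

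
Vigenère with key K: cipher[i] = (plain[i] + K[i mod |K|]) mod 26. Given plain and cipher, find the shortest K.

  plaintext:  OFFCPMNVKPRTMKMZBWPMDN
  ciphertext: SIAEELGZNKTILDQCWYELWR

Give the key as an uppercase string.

  i= 0: S-O =  4 → E
  i= 1: I-F =  3 → D
  i= 2: A-F = 21 → V
  i= 3: E-C =  2 → C
  i= 4: E-P = 15 → P
  i= 5: L-M = 25 → Z
  i= 6: G-N = 19 → T
  i= 7: Z-V =  4 → E
  i= 8: N-K =  3 → D
  i= 9: K-P = 21 → V
  i=10: T-R =  2 → C
  i=11: I-T = 15 → P
  i=12: L-M = 25 → Z
  i=13: D-K = 19 → T
  i=14: Q-M =  4 → E
  i=15: C-Z =  3 → D
  i=16: W-B = 21 → V
  i=17: Y-W =  2 → C
  i=18: E-P = 15 → P
  i=19: L-M = 25 → Z
  i=20: W-D = 19 → T
  i=21: R-N =  4 → E
  shifts repeat with period 7: EDVCPZT

EDVCPZT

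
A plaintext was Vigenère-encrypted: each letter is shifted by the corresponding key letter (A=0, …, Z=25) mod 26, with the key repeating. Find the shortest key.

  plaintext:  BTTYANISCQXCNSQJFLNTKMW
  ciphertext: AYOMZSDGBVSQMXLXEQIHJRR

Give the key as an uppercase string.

ZFVO

  i= 0: A-B = 25 → Z
  i= 1: Y-T =  5 → F
  i= 2: O-T = 21 → V
  i= 3: M-Y = 14 → O
  i= 4: Z-A = 25 → Z
  i= 5: S-N =  5 → F
  i= 6: D-I = 21 → V
  i= 7: G-S = 14 → O
  i= 8: B-C = 25 → Z
  i= 9: V-Q =  5 → F
  i=10: S-X = 21 → V
  i=11: Q-C = 14 → O
  i=12: M-N = 25 → Z
  i=13: X-S =  5 → F
  i=14: L-Q = 21 → V
  i=15: X-J = 14 → O
  i=16: E-F = 25 → Z
  i=17: Q-L =  5 → F
  i=18: I-N = 21 → V
  i=19: H-T = 14 → O
  i=20: J-K = 25 → Z
  i=21: R-M =  5 → F
  i=22: R-W = 21 → V
  shifts repeat with period 4: ZFVO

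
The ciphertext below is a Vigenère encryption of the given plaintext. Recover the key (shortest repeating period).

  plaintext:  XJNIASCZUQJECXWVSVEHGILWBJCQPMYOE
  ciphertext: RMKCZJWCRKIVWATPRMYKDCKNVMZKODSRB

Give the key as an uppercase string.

UDXUZR

  i= 0: R-X = 20 → U
  i= 1: M-J =  3 → D
  i= 2: K-N = 23 → X
  i= 3: C-I = 20 → U
  i= 4: Z-A = 25 → Z
  i= 5: J-S = 17 → R
  i= 6: W-C = 20 → U
  i= 7: C-Z =  3 → D
  i= 8: R-U = 23 → X
  i= 9: K-Q = 20 → U
  i=10: I-J = 25 → Z
  i=11: V-E = 17 → R
  i=12: W-C = 20 → U
  i=13: A-X =  3 → D
  i=14: T-W = 23 → X
  i=15: P-V = 20 → U
  i=16: R-S = 25 → Z
  i=17: M-V = 17 → R
  i=18: Y-E = 20 → U
  i=19: K-H =  3 → D
  i=20: D-G = 23 → X
  i=21: C-I = 20 → U
  i=22: K-L = 25 → Z
  i=23: N-W = 17 → R
  i=24: V-B = 20 → U
  i=25: M-J =  3 → D
  i=26: Z-C = 23 → X
  i=27: K-Q = 20 → U
  i=28: O-P = 25 → Z
  i=29: D-M = 17 → R
  i=30: S-Y = 20 → U
  i=31: R-O =  3 → D
  i=32: B-E = 23 → X
  shifts repeat with period 6: UDXUZR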